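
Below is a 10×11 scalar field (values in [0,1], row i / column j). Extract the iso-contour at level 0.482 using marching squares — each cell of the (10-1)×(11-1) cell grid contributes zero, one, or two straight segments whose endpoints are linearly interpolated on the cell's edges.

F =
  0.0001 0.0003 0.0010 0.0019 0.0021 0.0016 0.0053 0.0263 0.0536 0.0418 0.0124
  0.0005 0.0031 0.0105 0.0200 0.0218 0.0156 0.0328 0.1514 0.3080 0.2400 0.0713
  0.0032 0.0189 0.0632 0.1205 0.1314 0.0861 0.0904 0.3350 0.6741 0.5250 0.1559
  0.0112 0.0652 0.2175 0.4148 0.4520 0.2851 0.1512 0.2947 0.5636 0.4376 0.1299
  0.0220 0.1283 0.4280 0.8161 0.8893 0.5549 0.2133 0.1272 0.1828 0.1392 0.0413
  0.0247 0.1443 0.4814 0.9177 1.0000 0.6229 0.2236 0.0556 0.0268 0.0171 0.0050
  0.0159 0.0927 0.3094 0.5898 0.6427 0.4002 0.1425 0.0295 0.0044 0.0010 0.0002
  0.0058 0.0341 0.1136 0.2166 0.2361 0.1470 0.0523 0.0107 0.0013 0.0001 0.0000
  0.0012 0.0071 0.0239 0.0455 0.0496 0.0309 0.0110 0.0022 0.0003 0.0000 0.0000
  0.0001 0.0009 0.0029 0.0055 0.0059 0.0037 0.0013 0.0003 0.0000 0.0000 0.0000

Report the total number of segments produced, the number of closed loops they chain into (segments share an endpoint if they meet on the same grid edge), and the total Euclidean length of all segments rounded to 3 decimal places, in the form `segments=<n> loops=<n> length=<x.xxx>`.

cell (1,7): code 0100 → (1.475,8.000)–(2.000,7.434)
cell (1,8): code 1100 → (1.849,9.000)–(1.475,8.000)
cell (1,9): code 1000 → (2.000,9.116)–(1.849,9.000)
cell (2,7): code 0110 → (2.000,7.434)–(3.000,7.697)
cell (2,8): code 1011 → (3.000,8.648)–(2.492,9.000)
cell (2,9): code 0001 → (2.492,9.000)–(2.000,9.116)
cell (3,2): code 0100 → (3.167,3.000)–(4.000,2.139)
cell (3,3): code 1100 → (3.069,4.000)–(3.167,3.000)
cell (3,4): code 1100 → (3.730,5.000)–(3.069,4.000)
cell (3,5): code 1000 → (4.000,5.213)–(3.730,5.000)
cell (3,7): code 0010 → (3.000,7.697)–(3.214,8.000)
cell (3,8): code 0001 → (3.214,8.000)–(3.000,8.648)
cell (4,2): code 0110 → (4.000,2.139)–(5.000,2.001)
cell (4,5): code 1001 → (5.000,5.353)–(4.000,5.213)
cell (5,2): code 0110 → (5.000,2.001)–(6.000,2.616)
cell (5,4): code 1011 → (6.000,4.663)–(5.633,5.000)
cell (5,5): code 0001 → (5.633,5.000)–(5.000,5.353)
cell (6,2): code 0010 → (6.000,2.616)–(6.289,3.000)
cell (6,3): code 0011 → (6.289,3.000)–(6.395,4.000)
cell (6,4): code 0001 → (6.395,4.000)–(6.000,4.663)
total: 20 segments, chained into 2 closed loop(s), length Σ = 15.661411

segments=20 loops=2 length=15.661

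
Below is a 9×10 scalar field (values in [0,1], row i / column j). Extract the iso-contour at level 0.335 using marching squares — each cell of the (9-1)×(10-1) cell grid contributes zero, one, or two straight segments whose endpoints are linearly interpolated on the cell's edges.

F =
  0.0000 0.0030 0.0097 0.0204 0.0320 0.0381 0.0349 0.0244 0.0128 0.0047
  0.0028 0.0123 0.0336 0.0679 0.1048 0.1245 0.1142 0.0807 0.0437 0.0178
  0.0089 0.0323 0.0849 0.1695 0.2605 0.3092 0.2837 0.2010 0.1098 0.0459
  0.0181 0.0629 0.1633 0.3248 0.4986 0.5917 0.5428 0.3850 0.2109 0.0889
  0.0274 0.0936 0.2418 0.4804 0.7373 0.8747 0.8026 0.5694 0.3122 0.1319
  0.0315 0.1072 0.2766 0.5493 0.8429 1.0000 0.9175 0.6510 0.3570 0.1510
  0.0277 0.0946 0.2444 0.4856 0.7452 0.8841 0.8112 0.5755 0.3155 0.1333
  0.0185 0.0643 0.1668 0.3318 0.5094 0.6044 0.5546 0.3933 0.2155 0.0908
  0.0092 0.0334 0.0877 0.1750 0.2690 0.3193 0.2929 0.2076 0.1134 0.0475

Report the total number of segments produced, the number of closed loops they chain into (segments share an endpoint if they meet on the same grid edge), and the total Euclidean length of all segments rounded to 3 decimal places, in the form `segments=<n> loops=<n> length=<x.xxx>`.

segments=22 loops=1 length=18.356

cell (2,3): code 0100 → (2.313,4.000)–(3.000,3.059)
cell (2,4): code 1100 → (2.091,5.000)–(2.313,4.000)
cell (2,5): code 1100 → (2.198,6.000)–(2.091,5.000)
cell (2,6): code 1100 → (2.728,7.000)–(2.198,6.000)
cell (2,7): code 1000 → (3.000,7.287)–(2.728,7.000)
cell (3,2): code 0100 → (3.066,3.000)–(4.000,2.391)
cell (3,3): code 1110 → (3.000,3.059)–(3.066,3.000)
cell (3,7): code 1001 → (4.000,7.911)–(3.000,7.287)
cell (4,2): code 0110 → (4.000,2.391)–(5.000,2.214)
cell (4,7): code 1101 → (4.509,8.000)–(4.000,7.911)
cell (4,8): code 1000 → (5.000,8.107)–(4.509,8.000)
cell (5,2): code 0110 → (5.000,2.214)–(6.000,2.376)
cell (5,7): code 1011 → (6.000,7.925)–(5.530,8.000)
cell (5,8): code 0001 → (5.530,8.000)–(5.000,8.107)
cell (6,2): code 0010 → (6.000,2.376)–(6.979,3.000)
cell (6,3): code 0111 → (6.979,3.000)–(7.000,3.018)
cell (6,7): code 1001 → (7.000,7.328)–(6.000,7.925)
cell (7,3): code 0010 → (7.000,3.018)–(7.725,4.000)
cell (7,4): code 0011 → (7.725,4.000)–(7.945,5.000)
cell (7,5): code 0011 → (7.945,5.000)–(7.839,6.000)
cell (7,6): code 0011 → (7.839,6.000)–(7.314,7.000)
cell (7,7): code 0001 → (7.314,7.000)–(7.000,7.328)
total: 22 segments, chained into 1 closed loop(s), length Σ = 18.356428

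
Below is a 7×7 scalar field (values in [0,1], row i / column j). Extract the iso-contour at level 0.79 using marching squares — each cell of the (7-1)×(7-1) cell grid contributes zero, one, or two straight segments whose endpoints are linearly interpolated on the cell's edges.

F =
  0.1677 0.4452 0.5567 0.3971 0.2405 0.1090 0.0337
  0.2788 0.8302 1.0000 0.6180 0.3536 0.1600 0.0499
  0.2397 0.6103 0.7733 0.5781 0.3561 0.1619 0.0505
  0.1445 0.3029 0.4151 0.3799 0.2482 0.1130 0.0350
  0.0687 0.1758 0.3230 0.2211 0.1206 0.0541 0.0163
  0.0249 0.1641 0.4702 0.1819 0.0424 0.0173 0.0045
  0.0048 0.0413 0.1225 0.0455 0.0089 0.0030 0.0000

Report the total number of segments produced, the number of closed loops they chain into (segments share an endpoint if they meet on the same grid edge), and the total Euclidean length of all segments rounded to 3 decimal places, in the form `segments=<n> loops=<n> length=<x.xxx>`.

cell (0,0): code 0100 → (0.896,1.000)–(1.000,0.927)
cell (0,1): code 1100 → (0.526,2.000)–(0.896,1.000)
cell (0,2): code 1000 → (1.000,2.550)–(0.526,2.000)
cell (1,0): code 0010 → (1.000,0.927)–(1.183,1.000)
cell (1,1): code 0011 → (1.183,1.000)–(1.926,2.000)
cell (1,2): code 0001 → (1.926,2.000)–(1.000,2.550)
total: 6 segments, chained into 1 closed loop(s), length Σ = 4.439163

segments=6 loops=1 length=4.439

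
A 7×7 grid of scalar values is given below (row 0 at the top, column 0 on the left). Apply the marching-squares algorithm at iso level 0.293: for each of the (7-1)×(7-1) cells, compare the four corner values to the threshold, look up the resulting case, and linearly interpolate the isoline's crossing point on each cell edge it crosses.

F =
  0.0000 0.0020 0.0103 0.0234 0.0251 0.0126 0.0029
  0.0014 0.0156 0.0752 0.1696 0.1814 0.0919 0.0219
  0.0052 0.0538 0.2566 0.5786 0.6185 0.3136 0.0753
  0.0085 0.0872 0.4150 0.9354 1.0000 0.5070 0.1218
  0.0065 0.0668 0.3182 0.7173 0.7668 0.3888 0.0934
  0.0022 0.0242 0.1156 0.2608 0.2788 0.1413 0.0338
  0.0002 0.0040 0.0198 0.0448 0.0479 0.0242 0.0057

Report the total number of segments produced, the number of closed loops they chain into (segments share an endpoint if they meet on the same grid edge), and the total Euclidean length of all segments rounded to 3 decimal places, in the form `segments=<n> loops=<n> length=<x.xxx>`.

cell (1,2): code 0100 → (1.302,3.000)–(2.000,2.113)
cell (1,3): code 1100 → (1.255,4.000)–(1.302,3.000)
cell (1,4): code 1100 → (1.907,5.000)–(1.255,4.000)
cell (1,5): code 1000 → (2.000,5.086)–(1.907,5.000)
cell (2,1): code 0100 → (2.230,2.000)–(3.000,1.628)
cell (2,2): code 1110 → (2.000,2.113)–(2.230,2.000)
cell (2,5): code 1001 → (3.000,5.556)–(2.000,5.086)
cell (3,1): code 0110 → (3.000,1.628)–(4.000,1.900)
cell (3,5): code 1001 → (4.000,5.324)–(3.000,5.556)
cell (4,1): code 0010 → (4.000,1.900)–(4.124,2.000)
cell (4,2): code 0011 → (4.124,2.000)–(4.929,3.000)
cell (4,3): code 0011 → (4.929,3.000)–(4.971,4.000)
cell (4,4): code 0011 → (4.971,4.000)–(4.387,5.000)
cell (4,5): code 0001 → (4.387,5.000)–(4.000,5.324)
total: 14 segments, chained into 1 closed loop(s), length Σ = 11.836600

segments=14 loops=1 length=11.837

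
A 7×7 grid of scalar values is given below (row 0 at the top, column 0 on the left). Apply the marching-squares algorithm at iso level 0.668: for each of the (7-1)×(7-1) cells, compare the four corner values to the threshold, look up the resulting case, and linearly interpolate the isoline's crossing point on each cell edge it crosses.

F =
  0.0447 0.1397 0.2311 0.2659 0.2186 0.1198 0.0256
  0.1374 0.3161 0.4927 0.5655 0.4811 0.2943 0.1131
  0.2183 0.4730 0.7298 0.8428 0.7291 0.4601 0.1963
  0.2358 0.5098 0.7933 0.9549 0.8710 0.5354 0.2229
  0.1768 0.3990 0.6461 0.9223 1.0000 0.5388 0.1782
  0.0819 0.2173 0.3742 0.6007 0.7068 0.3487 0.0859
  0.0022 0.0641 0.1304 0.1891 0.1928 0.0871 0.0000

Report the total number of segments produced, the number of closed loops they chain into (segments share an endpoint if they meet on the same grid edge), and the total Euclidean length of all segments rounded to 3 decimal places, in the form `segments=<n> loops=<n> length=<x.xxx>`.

segments=14 loops=1 length=10.610

cell (1,1): code 0100 → (1.739,2.000)–(2.000,1.759)
cell (1,2): code 1100 → (1.370,3.000)–(1.739,2.000)
cell (1,3): code 1100 → (1.754,4.000)–(1.370,3.000)
cell (1,4): code 1000 → (2.000,4.227)–(1.754,4.000)
cell (2,1): code 0110 → (2.000,1.759)–(3.000,1.558)
cell (2,4): code 1001 → (3.000,4.605)–(2.000,4.227)
cell (3,1): code 0010 → (3.000,1.558)–(3.851,2.000)
cell (3,2): code 0111 → (3.851,2.000)–(4.000,2.079)
cell (3,4): code 1001 → (4.000,4.720)–(3.000,4.605)
cell (4,2): code 0010 → (4.000,2.079)–(4.791,3.000)
cell (4,3): code 0111 → (4.791,3.000)–(5.000,3.634)
cell (4,4): code 1001 → (5.000,4.108)–(4.000,4.720)
cell (5,3): code 0010 → (5.000,3.634)–(5.075,4.000)
cell (5,4): code 0001 → (5.075,4.000)–(5.000,4.108)
total: 14 segments, chained into 1 closed loop(s), length Σ = 10.609739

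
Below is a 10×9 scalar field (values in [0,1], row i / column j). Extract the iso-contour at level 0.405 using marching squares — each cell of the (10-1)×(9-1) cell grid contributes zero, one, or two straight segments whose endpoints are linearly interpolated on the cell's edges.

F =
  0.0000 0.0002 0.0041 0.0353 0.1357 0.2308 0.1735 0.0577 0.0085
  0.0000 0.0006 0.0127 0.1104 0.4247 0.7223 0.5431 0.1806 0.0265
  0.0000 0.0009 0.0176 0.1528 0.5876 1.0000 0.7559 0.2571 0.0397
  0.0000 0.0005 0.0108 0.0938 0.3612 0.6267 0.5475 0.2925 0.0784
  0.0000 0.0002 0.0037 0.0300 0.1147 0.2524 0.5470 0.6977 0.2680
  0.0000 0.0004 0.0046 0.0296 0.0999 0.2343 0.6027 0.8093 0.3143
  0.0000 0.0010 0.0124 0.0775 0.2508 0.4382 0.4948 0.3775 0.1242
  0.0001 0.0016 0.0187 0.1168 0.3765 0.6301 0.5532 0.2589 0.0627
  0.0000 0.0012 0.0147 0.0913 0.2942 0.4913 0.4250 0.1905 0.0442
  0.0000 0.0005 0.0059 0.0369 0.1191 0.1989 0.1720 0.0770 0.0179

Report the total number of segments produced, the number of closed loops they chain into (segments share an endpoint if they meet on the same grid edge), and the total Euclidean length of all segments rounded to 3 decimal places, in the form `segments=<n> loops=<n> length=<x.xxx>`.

cell (0,3): code 0100 → (0.932,4.000)–(1.000,3.937)
cell (0,4): code 1100 → (0.354,5.000)–(0.932,4.000)
cell (0,5): code 1100 → (0.626,6.000)–(0.354,5.000)
cell (0,6): code 1000 → (1.000,6.381)–(0.626,6.000)
cell (1,3): code 0110 → (1.000,3.937)–(2.000,3.580)
cell (1,6): code 1001 → (2.000,6.703)–(1.000,6.381)
cell (2,3): code 0010 → (2.000,3.580)–(2.807,4.000)
cell (2,4): code 0111 → (2.807,4.000)–(3.000,4.165)
cell (2,6): code 1001 → (3.000,6.559)–(2.000,6.703)
cell (3,4): code 0010 → (3.000,4.165)–(3.592,5.000)
cell (3,5): code 0111 → (3.592,5.000)–(4.000,5.518)
cell (3,6): code 1101 → (3.278,7.000)–(3.000,6.559)
cell (3,7): code 1000 → (4.000,7.681)–(3.278,7.000)
cell (4,5): code 0110 → (4.000,5.518)–(5.000,5.463)
cell (4,7): code 1001 → (5.000,7.817)–(4.000,7.681)
cell (5,4): code 0100 → (5.837,5.000)–(6.000,4.823)
cell (5,5): code 1110 → (5.000,5.463)–(5.837,5.000)
cell (5,6): code 1011 → (6.000,6.766)–(5.936,7.000)
cell (5,7): code 0001 → (5.936,7.000)–(5.000,7.817)
cell (6,4): code 0110 → (6.000,4.823)–(7.000,4.112)
cell (6,6): code 1001 → (7.000,6.504)–(6.000,6.766)
cell (7,4): code 0110 → (7.000,4.112)–(8.000,4.562)
cell (7,6): code 1001 → (8.000,6.085)–(7.000,6.504)
cell (8,4): code 0010 → (8.000,4.562)–(8.295,5.000)
cell (8,5): code 0011 → (8.295,5.000)–(8.079,6.000)
cell (8,6): code 0001 → (8.079,6.000)–(8.000,6.085)
total: 26 segments, chained into 1 closed loop(s), length Σ = 21.102807

segments=26 loops=1 length=21.103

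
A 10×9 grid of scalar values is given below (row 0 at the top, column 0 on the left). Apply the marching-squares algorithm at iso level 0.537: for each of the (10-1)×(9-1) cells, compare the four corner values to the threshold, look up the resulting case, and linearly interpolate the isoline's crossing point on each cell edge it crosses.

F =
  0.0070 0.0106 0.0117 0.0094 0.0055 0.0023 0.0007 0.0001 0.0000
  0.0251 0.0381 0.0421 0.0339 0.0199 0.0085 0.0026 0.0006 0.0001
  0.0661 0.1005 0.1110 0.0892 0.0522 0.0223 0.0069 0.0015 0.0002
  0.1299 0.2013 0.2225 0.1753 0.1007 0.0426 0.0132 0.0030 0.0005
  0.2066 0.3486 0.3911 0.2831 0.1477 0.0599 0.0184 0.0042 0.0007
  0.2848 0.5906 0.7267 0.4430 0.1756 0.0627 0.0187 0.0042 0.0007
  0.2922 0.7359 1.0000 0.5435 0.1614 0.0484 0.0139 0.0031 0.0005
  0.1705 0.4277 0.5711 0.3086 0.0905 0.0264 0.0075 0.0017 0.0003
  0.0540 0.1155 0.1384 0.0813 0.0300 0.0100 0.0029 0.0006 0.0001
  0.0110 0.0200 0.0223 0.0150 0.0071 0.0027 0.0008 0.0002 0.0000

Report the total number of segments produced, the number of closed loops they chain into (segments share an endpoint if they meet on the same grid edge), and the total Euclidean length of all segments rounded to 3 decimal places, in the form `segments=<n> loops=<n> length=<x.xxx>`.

segments=12 loops=1 length=7.677

cell (4,0): code 0100 → (4.779,1.000)–(5.000,0.825)
cell (4,1): code 1100 → (4.435,2.000)–(4.779,1.000)
cell (4,2): code 1000 → (5.000,2.669)–(4.435,2.000)
cell (5,0): code 0110 → (5.000,0.825)–(6.000,0.552)
cell (5,2): code 1101 → (5.935,3.000)–(5.000,2.669)
cell (5,3): code 1000 → (6.000,3.017)–(5.935,3.000)
cell (6,0): code 0010 → (6.000,0.552)–(6.645,1.000)
cell (6,1): code 0111 → (6.645,1.000)–(7.000,1.762)
cell (6,2): code 1011 → (7.000,2.130)–(6.028,3.000)
cell (6,3): code 0001 → (6.028,3.000)–(6.000,3.017)
cell (7,1): code 0010 → (7.000,1.762)–(7.079,2.000)
cell (7,2): code 0001 → (7.079,2.000)–(7.000,2.130)
total: 12 segments, chained into 1 closed loop(s), length Σ = 7.677385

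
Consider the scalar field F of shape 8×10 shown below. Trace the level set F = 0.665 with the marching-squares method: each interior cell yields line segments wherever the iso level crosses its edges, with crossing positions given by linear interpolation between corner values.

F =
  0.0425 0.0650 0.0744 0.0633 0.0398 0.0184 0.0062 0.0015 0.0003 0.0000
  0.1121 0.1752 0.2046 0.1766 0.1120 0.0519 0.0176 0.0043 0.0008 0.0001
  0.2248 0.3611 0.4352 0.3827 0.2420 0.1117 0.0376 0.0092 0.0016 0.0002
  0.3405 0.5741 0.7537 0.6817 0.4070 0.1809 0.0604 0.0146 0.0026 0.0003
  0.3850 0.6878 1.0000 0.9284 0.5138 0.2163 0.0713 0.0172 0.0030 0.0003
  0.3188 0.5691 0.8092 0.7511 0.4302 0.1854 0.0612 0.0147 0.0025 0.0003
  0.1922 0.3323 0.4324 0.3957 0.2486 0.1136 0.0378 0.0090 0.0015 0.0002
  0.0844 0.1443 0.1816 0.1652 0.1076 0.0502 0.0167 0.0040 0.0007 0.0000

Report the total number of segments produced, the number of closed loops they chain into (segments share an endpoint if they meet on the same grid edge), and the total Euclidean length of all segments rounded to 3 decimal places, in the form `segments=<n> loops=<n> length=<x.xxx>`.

segments=12 loops=1 length=8.244

cell (2,1): code 0100 → (2.722,2.000)–(3.000,1.506)
cell (2,2): code 1100 → (2.944,3.000)–(2.722,2.000)
cell (2,3): code 1000 → (3.000,3.061)–(2.944,3.000)
cell (3,0): code 0100 → (3.799,1.000)–(4.000,0.925)
cell (3,1): code 1110 → (3.000,1.506)–(3.799,1.000)
cell (3,3): code 1001 → (4.000,3.635)–(3.000,3.061)
cell (4,0): code 0010 → (4.000,0.925)–(4.192,1.000)
cell (4,1): code 0111 → (4.192,1.000)–(5.000,1.399)
cell (4,3): code 1001 → (5.000,3.268)–(4.000,3.635)
cell (5,1): code 0010 → (5.000,1.399)–(5.383,2.000)
cell (5,2): code 0011 → (5.383,2.000)–(5.242,3.000)
cell (5,3): code 0001 → (5.242,3.000)–(5.000,3.268)
total: 12 segments, chained into 1 closed loop(s), length Σ = 8.243971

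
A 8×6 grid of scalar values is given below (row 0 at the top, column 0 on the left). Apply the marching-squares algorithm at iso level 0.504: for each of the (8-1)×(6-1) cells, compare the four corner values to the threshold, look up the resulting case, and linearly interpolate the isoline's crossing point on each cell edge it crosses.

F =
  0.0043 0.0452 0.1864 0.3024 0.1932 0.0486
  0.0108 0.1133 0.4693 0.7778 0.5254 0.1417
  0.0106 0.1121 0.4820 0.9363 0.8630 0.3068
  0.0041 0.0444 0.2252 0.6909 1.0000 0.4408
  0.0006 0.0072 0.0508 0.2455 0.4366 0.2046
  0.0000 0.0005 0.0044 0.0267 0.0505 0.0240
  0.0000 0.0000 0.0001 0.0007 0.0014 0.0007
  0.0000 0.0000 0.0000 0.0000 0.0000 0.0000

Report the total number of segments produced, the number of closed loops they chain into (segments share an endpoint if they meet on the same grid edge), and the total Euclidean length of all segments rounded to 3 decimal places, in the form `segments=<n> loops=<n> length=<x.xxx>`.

segments=10 loops=1 length=9.531

cell (0,2): code 0100 → (0.424,3.000)–(1.000,2.112)
cell (0,3): code 1100 → (0.936,4.000)–(0.424,3.000)
cell (0,4): code 1000 → (1.000,4.056)–(0.936,4.000)
cell (1,2): code 0110 → (1.000,2.112)–(2.000,2.048)
cell (1,4): code 1001 → (2.000,4.645)–(1.000,4.056)
cell (2,2): code 0110 → (2.000,2.048)–(3.000,2.599)
cell (2,4): code 1001 → (3.000,4.887)–(2.000,4.645)
cell (3,2): code 0010 → (3.000,2.599)–(3.420,3.000)
cell (3,3): code 0011 → (3.420,3.000)–(3.880,4.000)
cell (3,4): code 0001 → (3.880,4.000)–(3.000,4.887)
total: 10 segments, chained into 1 closed loop(s), length Σ = 9.530960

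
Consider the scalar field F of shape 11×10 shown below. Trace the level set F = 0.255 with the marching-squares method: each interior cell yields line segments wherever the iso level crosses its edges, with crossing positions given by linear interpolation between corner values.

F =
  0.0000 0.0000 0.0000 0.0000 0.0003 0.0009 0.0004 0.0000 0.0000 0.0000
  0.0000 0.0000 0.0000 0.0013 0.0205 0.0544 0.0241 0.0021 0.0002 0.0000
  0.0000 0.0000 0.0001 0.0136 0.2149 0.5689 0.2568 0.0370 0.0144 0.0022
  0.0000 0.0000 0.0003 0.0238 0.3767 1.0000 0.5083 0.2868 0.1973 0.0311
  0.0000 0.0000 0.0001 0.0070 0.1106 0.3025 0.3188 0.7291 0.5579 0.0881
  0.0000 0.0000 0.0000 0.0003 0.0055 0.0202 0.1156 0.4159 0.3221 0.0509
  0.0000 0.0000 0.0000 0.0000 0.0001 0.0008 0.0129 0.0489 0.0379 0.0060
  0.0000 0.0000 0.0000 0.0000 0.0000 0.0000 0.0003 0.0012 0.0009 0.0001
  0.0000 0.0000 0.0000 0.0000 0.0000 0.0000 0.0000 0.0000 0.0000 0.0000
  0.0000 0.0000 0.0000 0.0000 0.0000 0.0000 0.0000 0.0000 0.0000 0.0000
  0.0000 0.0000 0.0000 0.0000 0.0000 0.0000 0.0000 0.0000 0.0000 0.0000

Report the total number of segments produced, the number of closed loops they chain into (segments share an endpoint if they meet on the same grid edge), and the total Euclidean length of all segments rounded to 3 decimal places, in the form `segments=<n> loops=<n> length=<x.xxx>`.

segments=18 loops=1 length=13.546

cell (1,4): code 0100 → (1.390,5.000)–(2.000,4.113)
cell (1,5): code 1100 → (1.992,6.000)–(1.390,5.000)
cell (1,6): code 1000 → (2.000,6.008)–(1.992,6.000)
cell (2,3): code 0100 → (2.248,4.000)–(3.000,3.655)
cell (2,4): code 1110 → (2.000,4.113)–(2.248,4.000)
cell (2,6): code 1101 → (2.873,7.000)–(2.000,6.008)
cell (2,7): code 1000 → (3.000,7.355)–(2.873,7.000)
cell (3,3): code 0010 → (3.000,3.655)–(3.457,4.000)
cell (3,4): code 0111 → (3.457,4.000)–(4.000,4.752)
cell (3,7): code 1101 → (3.160,8.000)–(3.000,7.355)
cell (3,8): code 1000 → (4.000,8.645)–(3.160,8.000)
cell (4,4): code 0010 → (4.000,4.752)–(4.168,5.000)
cell (4,5): code 0011 → (4.168,5.000)–(4.314,6.000)
cell (4,6): code 0111 → (4.314,6.000)–(5.000,6.464)
cell (4,8): code 1001 → (5.000,8.247)–(4.000,8.645)
cell (5,6): code 0010 → (5.000,6.464)–(5.438,7.000)
cell (5,7): code 0011 → (5.438,7.000)–(5.236,8.000)
cell (5,8): code 0001 → (5.236,8.000)–(5.000,8.247)
total: 18 segments, chained into 1 closed loop(s), length Σ = 13.545953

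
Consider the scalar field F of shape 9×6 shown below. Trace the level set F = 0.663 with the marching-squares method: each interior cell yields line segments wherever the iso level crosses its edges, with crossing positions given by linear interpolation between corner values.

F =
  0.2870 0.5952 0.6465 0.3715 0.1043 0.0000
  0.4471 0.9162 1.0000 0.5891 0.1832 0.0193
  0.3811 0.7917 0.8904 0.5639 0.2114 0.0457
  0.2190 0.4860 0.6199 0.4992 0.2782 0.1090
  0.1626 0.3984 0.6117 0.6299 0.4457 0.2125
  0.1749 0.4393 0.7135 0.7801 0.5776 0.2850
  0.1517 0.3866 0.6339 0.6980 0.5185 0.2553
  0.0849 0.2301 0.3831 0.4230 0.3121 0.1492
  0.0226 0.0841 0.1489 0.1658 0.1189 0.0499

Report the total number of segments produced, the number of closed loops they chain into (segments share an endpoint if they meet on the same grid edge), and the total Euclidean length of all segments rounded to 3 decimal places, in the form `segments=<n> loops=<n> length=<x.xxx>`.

cell (0,0): code 0100 → (0.211,1.000)–(1.000,0.460)
cell (0,1): code 1100 → (0.047,2.000)–(0.211,1.000)
cell (0,2): code 1000 → (1.000,2.820)–(0.047,2.000)
cell (1,0): code 0110 → (1.000,0.460)–(2.000,0.687)
cell (1,2): code 1001 → (2.000,2.696)–(1.000,2.820)
cell (2,0): code 0010 → (2.000,0.687)–(2.421,1.000)
cell (2,1): code 0011 → (2.421,1.000)–(2.841,2.000)
cell (2,2): code 0001 → (2.841,2.000)–(2.000,2.696)
cell (4,1): code 0100 → (4.504,2.000)–(5.000,1.816)
cell (4,2): code 1100 → (4.220,3.000)–(4.504,2.000)
cell (4,3): code 1000 → (5.000,3.578)–(4.220,3.000)
cell (5,1): code 0010 → (5.000,1.816)–(5.634,2.000)
cell (5,2): code 0111 → (5.634,2.000)–(6.000,2.454)
cell (5,3): code 1001 → (6.000,3.195)–(5.000,3.578)
cell (6,2): code 0010 → (6.000,2.454)–(6.127,3.000)
cell (6,3): code 0001 → (6.127,3.000)–(6.000,3.195)
total: 16 segments, chained into 2 closed loop(s), length Σ = 13.607950

segments=16 loops=2 length=13.608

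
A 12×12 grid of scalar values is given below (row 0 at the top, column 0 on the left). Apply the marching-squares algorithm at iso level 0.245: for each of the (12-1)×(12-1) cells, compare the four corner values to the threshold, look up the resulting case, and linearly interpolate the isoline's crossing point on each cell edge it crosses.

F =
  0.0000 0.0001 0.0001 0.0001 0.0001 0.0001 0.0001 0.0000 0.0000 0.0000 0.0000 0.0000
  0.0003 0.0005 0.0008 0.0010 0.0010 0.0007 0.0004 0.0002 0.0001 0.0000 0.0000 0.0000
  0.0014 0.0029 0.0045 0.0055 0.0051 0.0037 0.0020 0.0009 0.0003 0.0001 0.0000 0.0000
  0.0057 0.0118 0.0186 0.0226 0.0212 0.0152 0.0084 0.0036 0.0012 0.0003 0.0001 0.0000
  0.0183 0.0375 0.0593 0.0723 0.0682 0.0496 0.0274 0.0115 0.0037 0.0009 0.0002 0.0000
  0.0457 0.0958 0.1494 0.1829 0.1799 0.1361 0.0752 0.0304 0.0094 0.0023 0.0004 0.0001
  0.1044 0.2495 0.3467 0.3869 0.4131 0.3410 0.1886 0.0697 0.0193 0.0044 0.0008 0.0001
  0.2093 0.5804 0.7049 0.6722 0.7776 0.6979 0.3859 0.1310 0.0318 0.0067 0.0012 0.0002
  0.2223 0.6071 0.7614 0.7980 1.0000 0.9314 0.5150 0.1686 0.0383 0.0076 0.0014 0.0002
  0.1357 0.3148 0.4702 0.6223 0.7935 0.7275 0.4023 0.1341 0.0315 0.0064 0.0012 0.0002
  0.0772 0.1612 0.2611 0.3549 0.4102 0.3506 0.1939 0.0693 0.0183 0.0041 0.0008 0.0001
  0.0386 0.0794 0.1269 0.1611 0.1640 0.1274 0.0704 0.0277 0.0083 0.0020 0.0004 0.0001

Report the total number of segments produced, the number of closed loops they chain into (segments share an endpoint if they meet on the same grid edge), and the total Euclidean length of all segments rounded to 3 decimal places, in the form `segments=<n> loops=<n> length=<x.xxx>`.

segments=22 loops=1 length=18.979

cell (5,0): code 0100 → (5.971,1.000)–(6.000,0.969)
cell (5,1): code 1100 → (5.485,2.000)–(5.971,1.000)
cell (5,2): code 1100 → (5.304,3.000)–(5.485,2.000)
cell (5,3): code 1100 → (5.279,4.000)–(5.304,3.000)
cell (5,4): code 1100 → (5.531,5.000)–(5.279,4.000)
cell (5,5): code 1000 → (6.000,5.630)–(5.531,5.000)
cell (6,0): code 0110 → (6.000,0.969)–(7.000,0.096)
cell (6,5): code 1101 → (6.286,6.000)–(6.000,5.630)
cell (6,6): code 1000 → (7.000,6.553)–(6.286,6.000)
cell (7,0): code 0110 → (7.000,0.096)–(8.000,0.059)
cell (7,6): code 1001 → (8.000,6.779)–(7.000,6.553)
cell (8,0): code 0110 → (8.000,0.059)–(9.000,0.610)
cell (8,6): code 1001 → (9.000,6.587)–(8.000,6.779)
cell (9,0): code 0010 → (9.000,0.610)–(9.454,1.000)
cell (9,1): code 0111 → (9.454,1.000)–(10.000,1.839)
cell (9,5): code 1011 → (10.000,5.674)–(9.755,6.000)
cell (9,6): code 0001 → (9.755,6.000)–(9.000,6.587)
cell (10,1): code 0010 → (10.000,1.839)–(10.120,2.000)
cell (10,2): code 0011 → (10.120,2.000)–(10.567,3.000)
cell (10,3): code 0011 → (10.567,3.000)–(10.671,4.000)
cell (10,4): code 0011 → (10.671,4.000)–(10.473,5.000)
cell (10,5): code 0001 → (10.473,5.000)–(10.000,5.674)
total: 22 segments, chained into 1 closed loop(s), length Σ = 18.979467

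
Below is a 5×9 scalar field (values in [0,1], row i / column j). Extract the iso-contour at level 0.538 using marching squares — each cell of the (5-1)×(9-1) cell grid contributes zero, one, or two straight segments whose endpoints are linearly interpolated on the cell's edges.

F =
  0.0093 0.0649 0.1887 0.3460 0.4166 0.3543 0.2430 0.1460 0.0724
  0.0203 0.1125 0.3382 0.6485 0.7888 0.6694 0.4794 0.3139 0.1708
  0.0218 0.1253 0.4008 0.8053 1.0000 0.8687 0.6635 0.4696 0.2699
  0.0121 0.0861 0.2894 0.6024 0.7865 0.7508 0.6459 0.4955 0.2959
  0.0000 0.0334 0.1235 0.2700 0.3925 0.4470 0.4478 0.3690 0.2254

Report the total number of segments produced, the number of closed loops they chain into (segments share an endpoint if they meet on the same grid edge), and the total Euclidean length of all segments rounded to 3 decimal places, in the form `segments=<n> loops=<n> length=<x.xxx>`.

segments=14 loops=1 length=12.216

cell (0,2): code 0100 → (0.635,3.000)–(1.000,2.644)
cell (0,3): code 1100 → (0.326,4.000)–(0.635,3.000)
cell (0,4): code 1100 → (0.583,5.000)–(0.326,4.000)
cell (0,5): code 1000 → (1.000,5.692)–(0.583,5.000)
cell (1,2): code 0110 → (1.000,2.644)–(2.000,2.339)
cell (1,5): code 1101 → (1.318,6.000)–(1.000,5.692)
cell (1,6): code 1000 → (2.000,6.647)–(1.318,6.000)
cell (2,2): code 0110 → (2.000,2.339)–(3.000,2.794)
cell (2,6): code 1001 → (3.000,6.717)–(2.000,6.647)
cell (3,2): code 0010 → (3.000,2.794)–(3.194,3.000)
cell (3,3): code 0011 → (3.194,3.000)–(3.631,4.000)
cell (3,4): code 0011 → (3.631,4.000)–(3.700,5.000)
cell (3,5): code 0011 → (3.700,5.000)–(3.545,6.000)
cell (3,6): code 0001 → (3.545,6.000)–(3.000,6.717)
total: 14 segments, chained into 1 closed loop(s), length Σ = 12.215613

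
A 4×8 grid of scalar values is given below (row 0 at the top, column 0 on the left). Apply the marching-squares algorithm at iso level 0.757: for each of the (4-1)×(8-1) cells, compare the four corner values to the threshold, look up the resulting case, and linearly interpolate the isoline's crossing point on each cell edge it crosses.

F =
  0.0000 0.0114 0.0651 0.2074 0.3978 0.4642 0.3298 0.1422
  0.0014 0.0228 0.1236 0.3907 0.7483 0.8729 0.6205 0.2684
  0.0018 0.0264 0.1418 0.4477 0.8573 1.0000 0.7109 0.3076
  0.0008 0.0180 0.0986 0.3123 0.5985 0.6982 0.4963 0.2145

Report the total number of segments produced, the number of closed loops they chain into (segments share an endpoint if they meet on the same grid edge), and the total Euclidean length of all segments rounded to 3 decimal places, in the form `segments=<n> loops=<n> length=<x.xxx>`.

segments=8 loops=1 length=6.347

cell (0,4): code 0100 → (0.716,5.000)–(1.000,4.070)
cell (0,5): code 1000 → (1.000,5.459)–(0.716,5.000)
cell (1,3): code 0100 → (1.080,4.000)–(2.000,3.755)
cell (1,4): code 1110 → (1.000,4.070)–(1.080,4.000)
cell (1,5): code 1001 → (2.000,5.841)–(1.000,5.459)
cell (2,3): code 0010 → (2.000,3.755)–(2.388,4.000)
cell (2,4): code 0011 → (2.388,4.000)–(2.805,5.000)
cell (2,5): code 0001 → (2.805,5.000)–(2.000,5.841)
total: 8 segments, chained into 1 closed loop(s), length Σ = 6.346739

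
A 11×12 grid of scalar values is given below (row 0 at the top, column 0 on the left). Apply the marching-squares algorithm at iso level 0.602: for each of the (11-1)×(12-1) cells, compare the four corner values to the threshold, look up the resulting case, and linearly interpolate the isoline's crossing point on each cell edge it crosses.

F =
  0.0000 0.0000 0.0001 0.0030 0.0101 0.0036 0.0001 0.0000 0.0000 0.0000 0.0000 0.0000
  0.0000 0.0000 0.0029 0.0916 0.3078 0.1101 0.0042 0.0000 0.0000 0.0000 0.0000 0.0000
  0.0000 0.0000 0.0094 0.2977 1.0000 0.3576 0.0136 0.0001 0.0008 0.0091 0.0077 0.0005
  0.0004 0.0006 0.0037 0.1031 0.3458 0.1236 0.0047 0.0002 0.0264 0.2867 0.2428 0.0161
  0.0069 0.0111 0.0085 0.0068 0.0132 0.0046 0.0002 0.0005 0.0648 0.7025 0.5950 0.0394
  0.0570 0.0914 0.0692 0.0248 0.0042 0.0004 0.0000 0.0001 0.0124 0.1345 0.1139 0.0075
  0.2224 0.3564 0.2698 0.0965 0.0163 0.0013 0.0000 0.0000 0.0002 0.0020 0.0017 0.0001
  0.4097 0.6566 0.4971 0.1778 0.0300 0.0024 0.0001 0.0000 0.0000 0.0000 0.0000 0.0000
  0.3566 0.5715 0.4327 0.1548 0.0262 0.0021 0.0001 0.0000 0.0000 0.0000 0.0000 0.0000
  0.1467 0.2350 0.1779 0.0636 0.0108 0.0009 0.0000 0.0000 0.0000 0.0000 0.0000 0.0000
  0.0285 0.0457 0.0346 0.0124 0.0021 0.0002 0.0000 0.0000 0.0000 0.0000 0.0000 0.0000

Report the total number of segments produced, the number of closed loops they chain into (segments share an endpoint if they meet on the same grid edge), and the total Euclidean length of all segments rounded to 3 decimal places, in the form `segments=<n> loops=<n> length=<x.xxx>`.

cell (1,3): code 0100 → (1.425,4.000)–(2.000,3.433)
cell (1,4): code 1000 → (2.000,4.620)–(1.425,4.000)
cell (2,3): code 0010 → (2.000,3.433)–(2.608,4.000)
cell (2,4): code 0001 → (2.608,4.000)–(2.000,4.620)
cell (3,8): code 0100 → (3.758,9.000)–(4.000,8.842)
cell (3,9): code 1000 → (4.000,9.935)–(3.758,9.000)
cell (4,8): code 0010 → (4.000,8.842)–(4.177,9.000)
cell (4,9): code 0001 → (4.177,9.000)–(4.000,9.935)
cell (6,0): code 0100 → (6.818,1.000)–(7.000,0.779)
cell (6,1): code 1000 → (7.000,1.342)–(6.818,1.000)
cell (7,0): code 0010 → (7.000,0.779)–(7.642,1.000)
cell (7,1): code 0001 → (7.642,1.000)–(7.000,1.342)
total: 12 segments, chained into 3 closed loop(s), length Σ = 7.874716

segments=12 loops=3 length=7.875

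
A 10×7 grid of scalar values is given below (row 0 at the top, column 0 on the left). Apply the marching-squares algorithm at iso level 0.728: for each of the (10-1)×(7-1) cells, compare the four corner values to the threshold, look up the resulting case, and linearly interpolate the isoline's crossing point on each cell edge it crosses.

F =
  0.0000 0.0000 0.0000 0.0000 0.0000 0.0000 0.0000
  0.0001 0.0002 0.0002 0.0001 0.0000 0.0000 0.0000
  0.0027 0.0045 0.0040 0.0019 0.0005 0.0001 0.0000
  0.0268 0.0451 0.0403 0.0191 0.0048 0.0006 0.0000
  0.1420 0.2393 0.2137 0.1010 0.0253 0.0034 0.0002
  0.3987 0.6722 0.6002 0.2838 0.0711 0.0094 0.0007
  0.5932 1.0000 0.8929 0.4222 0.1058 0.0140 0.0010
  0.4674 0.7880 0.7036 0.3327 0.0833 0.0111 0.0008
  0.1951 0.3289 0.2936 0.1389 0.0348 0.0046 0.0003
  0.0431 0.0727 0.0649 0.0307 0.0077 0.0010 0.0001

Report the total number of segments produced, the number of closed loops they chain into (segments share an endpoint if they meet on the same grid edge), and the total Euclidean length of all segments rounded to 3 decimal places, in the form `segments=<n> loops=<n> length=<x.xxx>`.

segments=8 loops=1 length=6.080

cell (5,0): code 0100 → (5.170,1.000)–(6.000,0.331)
cell (5,1): code 1100 → (5.437,2.000)–(5.170,1.000)
cell (5,2): code 1000 → (6.000,2.350)–(5.437,2.000)
cell (6,0): code 0110 → (6.000,0.331)–(7.000,0.813)
cell (6,1): code 1011 → (7.000,1.711)–(6.871,2.000)
cell (6,2): code 0001 → (6.871,2.000)–(6.000,2.350)
cell (7,0): code 0010 → (7.000,0.813)–(7.131,1.000)
cell (7,1): code 0001 → (7.131,1.000)–(7.000,1.711)
total: 8 segments, chained into 1 closed loop(s), length Σ = 6.080335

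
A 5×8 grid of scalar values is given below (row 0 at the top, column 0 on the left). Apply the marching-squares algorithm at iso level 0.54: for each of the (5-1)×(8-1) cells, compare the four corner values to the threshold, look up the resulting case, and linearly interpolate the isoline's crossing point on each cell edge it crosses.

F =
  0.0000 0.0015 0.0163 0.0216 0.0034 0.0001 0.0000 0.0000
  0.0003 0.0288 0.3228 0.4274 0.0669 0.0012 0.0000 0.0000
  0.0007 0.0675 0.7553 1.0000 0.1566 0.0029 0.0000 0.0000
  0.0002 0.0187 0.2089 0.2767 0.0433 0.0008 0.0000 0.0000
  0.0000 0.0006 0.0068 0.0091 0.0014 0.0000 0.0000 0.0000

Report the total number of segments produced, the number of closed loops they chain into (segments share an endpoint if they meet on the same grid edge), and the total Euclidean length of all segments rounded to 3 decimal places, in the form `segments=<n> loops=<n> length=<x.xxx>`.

segments=6 loops=1 length=4.975

cell (1,1): code 0100 → (1.502,2.000)–(2.000,1.687)
cell (1,2): code 1100 → (1.197,3.000)–(1.502,2.000)
cell (1,3): code 1000 → (2.000,3.545)–(1.197,3.000)
cell (2,1): code 0010 → (2.000,1.687)–(2.394,2.000)
cell (2,2): code 0011 → (2.394,2.000)–(2.636,3.000)
cell (2,3): code 0001 → (2.636,3.000)–(2.000,3.545)
total: 6 segments, chained into 1 closed loop(s), length Σ = 4.974592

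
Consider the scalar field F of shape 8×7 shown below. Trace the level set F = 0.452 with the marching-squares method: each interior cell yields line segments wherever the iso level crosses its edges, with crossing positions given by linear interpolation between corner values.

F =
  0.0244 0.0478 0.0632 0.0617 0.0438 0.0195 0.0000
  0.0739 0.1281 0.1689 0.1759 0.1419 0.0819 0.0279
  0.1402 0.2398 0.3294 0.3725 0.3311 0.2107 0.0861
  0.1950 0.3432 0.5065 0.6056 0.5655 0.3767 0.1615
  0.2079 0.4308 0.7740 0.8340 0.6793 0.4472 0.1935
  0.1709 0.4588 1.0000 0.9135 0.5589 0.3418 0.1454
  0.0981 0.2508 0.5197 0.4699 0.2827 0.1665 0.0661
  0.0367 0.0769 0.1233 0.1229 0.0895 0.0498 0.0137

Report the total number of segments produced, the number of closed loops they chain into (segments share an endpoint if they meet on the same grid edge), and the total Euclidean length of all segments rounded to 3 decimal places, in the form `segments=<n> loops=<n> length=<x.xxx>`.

cell (2,1): code 0100 → (2.692,2.000)–(3.000,1.666)
cell (2,2): code 1100 → (2.341,3.000)–(2.692,2.000)
cell (2,3): code 1100 → (2.516,4.000)–(2.341,3.000)
cell (2,4): code 1000 → (3.000,4.601)–(2.516,4.000)
cell (3,1): code 0110 → (3.000,1.666)–(4.000,1.062)
cell (3,4): code 1001 → (4.000,4.979)–(3.000,4.601)
cell (4,0): code 0100 → (4.757,1.000)–(5.000,0.976)
cell (4,1): code 1110 → (4.000,1.062)–(4.757,1.000)
cell (4,4): code 1001 → (5.000,4.492)–(4.000,4.979)
cell (5,0): code 0010 → (5.000,0.976)–(5.033,1.000)
cell (5,1): code 0111 → (5.033,1.000)–(6.000,1.748)
cell (5,3): code 1011 → (6.000,3.096)–(5.387,4.000)
cell (5,4): code 0001 → (5.387,4.000)–(5.000,4.492)
cell (6,1): code 0010 → (6.000,1.748)–(6.171,2.000)
cell (6,2): code 0011 → (6.171,2.000)–(6.052,3.000)
cell (6,3): code 0001 → (6.052,3.000)–(6.000,3.096)
total: 16 segments, chained into 1 closed loop(s), length Σ = 12.056487

segments=16 loops=1 length=12.056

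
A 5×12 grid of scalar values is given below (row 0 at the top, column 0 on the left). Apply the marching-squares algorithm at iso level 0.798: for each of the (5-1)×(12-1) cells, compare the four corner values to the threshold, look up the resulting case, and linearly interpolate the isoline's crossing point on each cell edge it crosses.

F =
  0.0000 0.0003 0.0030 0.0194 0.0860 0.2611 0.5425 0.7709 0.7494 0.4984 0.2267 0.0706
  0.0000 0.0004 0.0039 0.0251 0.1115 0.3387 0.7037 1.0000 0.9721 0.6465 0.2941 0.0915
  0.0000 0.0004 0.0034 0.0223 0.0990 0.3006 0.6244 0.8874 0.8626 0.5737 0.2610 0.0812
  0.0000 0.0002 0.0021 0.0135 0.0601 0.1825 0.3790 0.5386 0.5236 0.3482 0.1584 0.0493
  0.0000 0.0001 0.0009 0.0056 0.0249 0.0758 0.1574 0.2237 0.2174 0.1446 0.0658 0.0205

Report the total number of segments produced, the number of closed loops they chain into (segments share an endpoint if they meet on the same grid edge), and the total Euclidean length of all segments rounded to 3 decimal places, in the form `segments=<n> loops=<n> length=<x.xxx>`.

cell (0,6): code 0100 → (0.118,7.000)–(1.000,6.318)
cell (0,7): code 1100 → (0.218,8.000)–(0.118,7.000)
cell (0,8): code 1000 → (1.000,8.535)–(0.218,8.000)
cell (1,6): code 0110 → (1.000,6.318)–(2.000,6.660)
cell (1,8): code 1001 → (2.000,8.224)–(1.000,8.535)
cell (2,6): code 0010 → (2.000,6.660)–(2.256,7.000)
cell (2,7): code 0011 → (2.256,7.000)–(2.191,8.000)
cell (2,8): code 0001 → (2.191,8.000)–(2.000,8.224)
total: 8 segments, chained into 1 closed loop(s), length Σ = 6.892410

segments=8 loops=1 length=6.892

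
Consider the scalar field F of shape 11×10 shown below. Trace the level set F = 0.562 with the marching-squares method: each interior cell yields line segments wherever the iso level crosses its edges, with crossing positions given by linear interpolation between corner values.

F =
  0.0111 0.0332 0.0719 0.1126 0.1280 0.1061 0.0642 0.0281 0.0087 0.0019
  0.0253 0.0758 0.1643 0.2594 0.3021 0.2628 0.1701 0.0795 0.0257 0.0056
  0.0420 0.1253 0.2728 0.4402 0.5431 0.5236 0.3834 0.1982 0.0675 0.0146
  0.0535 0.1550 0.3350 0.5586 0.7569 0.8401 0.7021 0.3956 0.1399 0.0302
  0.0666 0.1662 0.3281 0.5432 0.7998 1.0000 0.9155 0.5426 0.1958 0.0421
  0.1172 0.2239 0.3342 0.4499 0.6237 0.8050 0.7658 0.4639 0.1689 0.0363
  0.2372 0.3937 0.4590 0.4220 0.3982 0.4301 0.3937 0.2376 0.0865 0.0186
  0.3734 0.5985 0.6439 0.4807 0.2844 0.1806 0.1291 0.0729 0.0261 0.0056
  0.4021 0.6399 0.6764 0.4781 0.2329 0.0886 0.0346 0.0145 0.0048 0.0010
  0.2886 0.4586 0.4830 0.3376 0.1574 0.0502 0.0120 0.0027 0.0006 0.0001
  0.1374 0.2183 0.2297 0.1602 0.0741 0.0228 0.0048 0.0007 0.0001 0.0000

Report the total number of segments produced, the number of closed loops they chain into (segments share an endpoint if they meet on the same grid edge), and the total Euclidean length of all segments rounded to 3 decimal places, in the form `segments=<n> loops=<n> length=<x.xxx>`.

segments=20 loops=2 length=18.103

cell (2,3): code 0100 → (2.088,4.000)–(3.000,3.017)
cell (2,4): code 1100 → (2.121,5.000)–(2.088,4.000)
cell (2,5): code 1100 → (2.560,6.000)–(2.121,5.000)
cell (2,6): code 1000 → (3.000,6.457)–(2.560,6.000)
cell (3,3): code 0110 → (3.000,3.017)–(4.000,3.073)
cell (3,6): code 1001 → (4.000,6.948)–(3.000,6.457)
cell (4,3): code 0110 → (4.000,3.073)–(5.000,3.645)
cell (4,6): code 1001 → (5.000,6.675)–(4.000,6.948)
cell (5,3): code 0010 → (5.000,3.645)–(5.274,4.000)
cell (5,4): code 0011 → (5.274,4.000)–(5.648,5.000)
cell (5,5): code 0011 → (5.648,5.000)–(5.548,6.000)
cell (5,6): code 0001 → (5.548,6.000)–(5.000,6.675)
cell (6,0): code 0100 → (6.822,1.000)–(7.000,0.838)
cell (6,1): code 1100 → (6.557,2.000)–(6.822,1.000)
cell (6,2): code 1000 → (7.000,2.502)–(6.557,2.000)
cell (7,0): code 0110 → (7.000,0.838)–(8.000,0.672)
cell (7,2): code 1001 → (8.000,2.577)–(7.000,2.502)
cell (8,0): code 0010 → (8.000,0.672)–(8.430,1.000)
cell (8,1): code 0011 → (8.430,1.000)–(8.592,2.000)
cell (8,2): code 0001 → (8.592,2.000)–(8.000,2.577)
total: 20 segments, chained into 2 closed loop(s), length Σ = 18.102562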